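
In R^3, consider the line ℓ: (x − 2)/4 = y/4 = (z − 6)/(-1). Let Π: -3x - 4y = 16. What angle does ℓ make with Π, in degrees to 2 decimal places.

ℓ has direction (4, 4, -1) through (2, 0, 6).
sin θ = |n·v| / (|n||v|) = |-28| / (√25 · √33) = 0.97483.
θ ≈ 77.12°.

77.12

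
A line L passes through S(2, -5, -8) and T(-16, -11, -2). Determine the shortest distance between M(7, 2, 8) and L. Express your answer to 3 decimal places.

A direction vector for L is T − S = (-18, -6, 6).
Taking (2, -5, -8) on L with direction v = (-18, -6, 6): w = M − (2, -5, -8) = (5, 7, 16), and w × v = (138, -318, 96).
Distance = |w × v| / |v| = √129384 / √396 ≈ 18.076.

18.076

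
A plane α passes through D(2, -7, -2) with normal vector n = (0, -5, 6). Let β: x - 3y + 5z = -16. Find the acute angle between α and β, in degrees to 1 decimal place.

α: n·r = n·D gives -5y + 6z = 23.
cos θ = |n₁·n₂| / (|n₁||n₂|) = |45| / (√61 · √35).
θ = arccos(0.97390) ≈ 13.1°.

13.1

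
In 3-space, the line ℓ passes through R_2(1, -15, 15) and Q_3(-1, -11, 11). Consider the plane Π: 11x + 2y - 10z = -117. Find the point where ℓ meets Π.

A direction vector for ℓ is Q_3 − R_2 = (-2, 4, -4).
Substitute r = (1, -15, 15) + t(-2, 4, -4) into the plane: -169 + 26t = -117, so t = 2.
Intersection: (1, -15, 15) + 2·(-2, 4, -4) = (-3, -7, 7).

(-3, -7, 7)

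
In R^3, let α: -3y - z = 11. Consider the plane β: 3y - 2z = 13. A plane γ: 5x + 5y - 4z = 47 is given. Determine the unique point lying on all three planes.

(4, -1, -8)

Solving the 3×3 linear system -3y - z = 11, 3y - 2z = 13, 5x + 5y - 4z = 47 (e.g. by elimination or Cramer's rule, determinant = 45) gives (4, -1, -8).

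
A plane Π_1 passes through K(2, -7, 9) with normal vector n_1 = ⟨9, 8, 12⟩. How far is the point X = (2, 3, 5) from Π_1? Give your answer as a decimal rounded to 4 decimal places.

1.8824

Π_1: n_1·r = n_1·K gives 9x + 8y + 12z = 70.
n·X − d = (9)·(2) + (8)·(3) + (12)·(5) − 70 = 32; |n| = √289.
Distance = |32| / √289 = 32/√289 ≈ 1.8824.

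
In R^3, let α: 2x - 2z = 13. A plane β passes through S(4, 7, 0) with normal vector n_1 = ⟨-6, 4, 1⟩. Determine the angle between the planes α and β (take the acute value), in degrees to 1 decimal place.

β: n_1·r = n_1·S gives -6x + 4y + z = 4.
cos θ = |n₁·n₂| / (|n₁||n₂|) = |-14| / (√8 · √53).
θ = arccos(0.67990) ≈ 47.2°.

47.2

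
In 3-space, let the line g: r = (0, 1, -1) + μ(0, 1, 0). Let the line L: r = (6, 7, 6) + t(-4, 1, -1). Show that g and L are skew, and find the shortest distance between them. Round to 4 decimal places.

5.3358

Common perpendicular direction n = (0, 1, 0) × (-4, 1, -1) = (-1, 0, 4).
With w = (6, 7, 6) − (0, 1, -1) = (6, 6, 7), w · n = 22.
Since n ≠ 0 the lines are not parallel, and w · n = 22 ≠ 0 so they do not intersect; hence they are skew.
Distance = |w · n| / |n| = |22| / √17 ≈ 5.3358.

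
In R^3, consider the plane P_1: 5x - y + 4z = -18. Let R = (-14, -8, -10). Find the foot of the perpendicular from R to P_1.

Foot = R − λn with λ = (n·R − d)/|n|² = (-102 − (-18))/42 = -2.
Foot = (-14, -8, -10) − (-2)·(5, -1, 4) = (-4, -10, -2).

(-4, -10, -2)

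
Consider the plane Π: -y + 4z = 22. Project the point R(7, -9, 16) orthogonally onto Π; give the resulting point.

Foot = R − λn with λ = (n·R − d)/|n|² = (73 − 22)/17 = 3.
Foot = (7, -9, 16) − 3·(0, -1, 4) = (7, -6, 4).

(7, -6, 4)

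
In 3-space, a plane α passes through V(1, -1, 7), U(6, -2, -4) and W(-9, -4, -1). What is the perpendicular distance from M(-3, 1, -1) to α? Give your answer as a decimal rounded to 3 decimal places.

3.893

VU = (5, -1, -11), VW = (-10, -3, -8); a normal to α is VU × VW = (-25, 150, -25).
Using V: α has equation -25x + 150y - 25z = -350.
n·M − d = (-25)·(-3) + (150)·(1) + (-25)·(-1) − (-350) = 600; |n| = √23750.
Distance = |600| / √23750 = 600/√23750 ≈ 3.893.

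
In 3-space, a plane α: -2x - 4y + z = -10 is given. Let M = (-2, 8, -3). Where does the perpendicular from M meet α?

(-4, 4, -2)

Foot = M − λn with λ = (n·M − d)/|n|² = (-31 − (-10))/21 = -1.
Foot = (-2, 8, -3) − (-1)·(-2, -4, 1) = (-4, 4, -2).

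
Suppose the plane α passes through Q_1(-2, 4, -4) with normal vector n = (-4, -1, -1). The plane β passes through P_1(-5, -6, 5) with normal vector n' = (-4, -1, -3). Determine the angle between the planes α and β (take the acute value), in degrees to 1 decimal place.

α: n·r = n·Q_1 gives -4x - y - z = 8.
β: n'·r = n'·P_1 gives -4x - y - 3z = 11.
cos θ = |n₁·n₂| / (|n₁||n₂|) = |20| / (√18 · √26).
θ = arccos(0.92450) ≈ 22.4°.

22.4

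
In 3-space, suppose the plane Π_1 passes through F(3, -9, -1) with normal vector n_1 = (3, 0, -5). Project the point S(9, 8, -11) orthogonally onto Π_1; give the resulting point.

Π_1: n_1·r = n_1·F gives 3x - 5z = 14.
Foot = S − λn with λ = (n·S − d)/|n|² = (82 − 14)/34 = 2.
Foot = (9, 8, -11) − 2·(3, 0, -5) = (3, 8, -1).

(3, 8, -1)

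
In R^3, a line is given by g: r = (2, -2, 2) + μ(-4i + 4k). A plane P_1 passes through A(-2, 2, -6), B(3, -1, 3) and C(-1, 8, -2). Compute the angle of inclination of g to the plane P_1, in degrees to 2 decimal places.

69.77

AB = (5, -3, 9), AC = (1, 6, 4); a normal to P_1 is AB × AC = (-66, -11, 33).
Using A: P_1 has equation -66x - 11y + 33z = -88.
sin θ = |n·v| / (|n||v|) = |396| / (√5566 · √32) = 0.93831.
θ ≈ 69.77°.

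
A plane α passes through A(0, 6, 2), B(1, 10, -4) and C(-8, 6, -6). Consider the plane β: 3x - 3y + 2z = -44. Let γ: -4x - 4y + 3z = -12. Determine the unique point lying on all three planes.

(-6, 6, -4)

AB = (1, 4, -6), AC = (-8, 0, -8); a normal to α is AB × AC = (-32, 56, 32).
Using A: α has equation -32x + 56y + 32z = 400.
Solving the 3×3 linear system -32x + 56y + 32z = 400, 3x - 3y + 2z = -44, -4x - 4y + 3z = -12 (e.g. by elimination or Cramer's rule, determinant = -1688) gives (-6, 6, -4).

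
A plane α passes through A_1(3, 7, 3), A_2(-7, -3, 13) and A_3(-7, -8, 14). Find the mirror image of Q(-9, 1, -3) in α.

A_1A_2 = (-10, -10, 10), A_1A_3 = (-10, -15, 11); a normal to α is A_1A_2 × A_1A_3 = (40, 10, 50).
Using A_1: α has equation 40x + 10y + 50z = 340.
λ = (n·Q − d)/|n|² = (-500 − 340)/4200 = -1/5.
Reflection = Q − 2λn = (-9, 1, -3) − (-2/5)·(40, 10, 50) = (7, 5, 17).

(7, 5, 17)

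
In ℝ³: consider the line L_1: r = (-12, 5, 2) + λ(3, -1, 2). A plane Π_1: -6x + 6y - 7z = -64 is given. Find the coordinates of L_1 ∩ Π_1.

(0, 1, 10)

Substitute r = (-12, 5, 2) + t(3, -1, 2) into the plane: 88 + (-38)t = -64, so t = 4.
Intersection: (-12, 5, 2) + 4·(3, -1, 2) = (0, 1, 10).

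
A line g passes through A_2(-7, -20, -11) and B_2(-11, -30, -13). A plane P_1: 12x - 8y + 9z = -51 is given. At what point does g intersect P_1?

A direction vector for g is B_2 − A_2 = (-4, -10, -2).
Substitute r = (-7, -20, -11) + t(-4, -10, -2) into the plane: -23 + 14t = -51, so t = -2.
Intersection: (-7, -20, -11) + (-2)·(-4, -10, -2) = (1, 0, -7).

(1, 0, -7)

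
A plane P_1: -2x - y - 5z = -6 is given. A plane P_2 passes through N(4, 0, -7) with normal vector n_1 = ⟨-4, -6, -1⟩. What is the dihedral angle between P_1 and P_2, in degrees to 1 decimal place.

61.5

P_2: n_1·r = n_1·N gives -4x - 6y - z = -9.
cos θ = |n₁·n₂| / (|n₁||n₂|) = |19| / (√30 · √53).
θ = arccos(0.47649) ≈ 61.5°.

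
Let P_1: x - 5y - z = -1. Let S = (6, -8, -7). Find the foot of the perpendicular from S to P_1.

Foot = S − λn with λ = (n·S − d)/|n|² = (53 − (-1))/27 = 2.
Foot = (6, -8, -7) − 2·(1, -5, -1) = (4, 2, -5).

(4, 2, -5)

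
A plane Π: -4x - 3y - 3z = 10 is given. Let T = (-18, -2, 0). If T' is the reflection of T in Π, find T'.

λ = (n·T − d)/|n|² = (78 − 10)/34 = 2.
Reflection = T − 2λn = (-18, -2, 0) − 4·(-4, -3, -3) = (-2, 10, 12).

(-2, 10, 12)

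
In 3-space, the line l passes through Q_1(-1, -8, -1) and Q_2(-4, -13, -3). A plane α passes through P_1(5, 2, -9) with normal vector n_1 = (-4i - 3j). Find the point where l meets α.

(5, 2, 3)

A direction vector for l is Q_2 − Q_1 = (-3, -5, -2).
α: n_1·r = n_1·P_1 gives -4x - 3y = -26.
Substitute r = (-1, -8, -1) + t(-3, -5, -2) into the plane: 28 + 27t = -26, so t = -2.
Intersection: (-1, -8, -1) + (-2)·(-3, -5, -2) = (5, 2, 3).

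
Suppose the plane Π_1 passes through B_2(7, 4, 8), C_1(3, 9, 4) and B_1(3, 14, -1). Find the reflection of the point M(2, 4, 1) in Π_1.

(4, 12, 9)

B_2C_1 = (-4, 5, -4), B_2B_1 = (-4, 10, -9); a normal to Π_1 is B_2C_1 × B_2B_1 = (-5, -20, -20).
Using B_2: Π_1 has equation -5x - 20y - 20z = -275.
λ = (n·M − d)/|n|² = (-110 − (-275))/825 = 1/5.
Reflection = M − 2λn = (2, 4, 1) − (2/5)·(-5, -20, -20) = (4, 12, 9).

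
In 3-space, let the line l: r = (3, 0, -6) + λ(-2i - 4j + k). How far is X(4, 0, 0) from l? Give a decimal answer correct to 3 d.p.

6.020

Taking (3, 0, -6) on l with direction v = (-2, -4, 1): w = X − (3, 0, -6) = (1, 0, 6), and w × v = (24, -13, -4).
Distance = |w × v| / |v| = √761 / √21 ≈ 6.020.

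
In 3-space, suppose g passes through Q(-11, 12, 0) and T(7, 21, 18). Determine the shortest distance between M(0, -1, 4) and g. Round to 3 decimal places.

16.550

A direction vector for g is T − Q = (18, 9, 18).
Taking (-11, 12, 0) on g with direction v = (18, 9, 18): w = M − (-11, 12, 0) = (11, -13, 4), and w × v = (-270, -126, 333).
Distance = |w × v| / |v| = √199665 / √729 ≈ 16.550.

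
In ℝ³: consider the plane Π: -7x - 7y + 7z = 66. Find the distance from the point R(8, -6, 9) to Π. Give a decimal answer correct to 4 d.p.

1.4021

n·R − d = (-7)·(8) + (-7)·(-6) + (7)·(9) − 66 = -17; |n| = √147.
Distance = |-17| / √147 = 17/√147 ≈ 1.4021.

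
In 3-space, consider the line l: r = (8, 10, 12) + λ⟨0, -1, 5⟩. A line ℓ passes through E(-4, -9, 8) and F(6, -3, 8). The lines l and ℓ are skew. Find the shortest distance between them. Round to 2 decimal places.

10.65

A direction vector for ℓ is F − E = (10, 6, 0).
Common perpendicular direction n = (0, -1, 5) × (10, 6, 0) = (-30, 50, 10).
With w = (-4, -9, 8) − (8, 10, 12) = (-12, -19, -4), w · n = -630.
Distance = |w · n| / |n| = |-630| / √3500 ≈ 10.65.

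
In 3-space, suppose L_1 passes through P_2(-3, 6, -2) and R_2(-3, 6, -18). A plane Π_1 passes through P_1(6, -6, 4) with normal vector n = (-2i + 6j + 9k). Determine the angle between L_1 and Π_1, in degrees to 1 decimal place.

A direction vector for L_1 is R_2 − P_2 = (0, 0, -16).
Π_1: n·r = n·P_1 gives -2x + 6y + 9z = -12.
sin θ = |n·v| / (|n||v|) = |-144| / (√121 · √256) = 0.81818.
θ ≈ 54.9°.

54.9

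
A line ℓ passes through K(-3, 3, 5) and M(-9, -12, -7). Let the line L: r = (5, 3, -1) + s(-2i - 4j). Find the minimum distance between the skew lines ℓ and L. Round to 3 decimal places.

6.444

A direction vector for ℓ is M − K = (-6, -15, -12).
Common perpendicular direction n = (-6, -15, -12) × (-2, -4, 0) = (-48, 24, -6).
With w = (5, 3, -1) − (-3, 3, 5) = (8, 0, -6), w · n = -348.
Distance = |w · n| / |n| = |-348| / √2916 ≈ 6.444.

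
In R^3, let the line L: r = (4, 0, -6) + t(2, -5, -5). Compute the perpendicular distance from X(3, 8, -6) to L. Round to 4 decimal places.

5.6862

Taking (4, 0, -6) on L with direction v = (2, -5, -5): w = X − (4, 0, -6) = (-1, 8, 0), and w × v = (-40, -5, -11).
Distance = |w × v| / |v| = √1746 / √54 ≈ 5.6862.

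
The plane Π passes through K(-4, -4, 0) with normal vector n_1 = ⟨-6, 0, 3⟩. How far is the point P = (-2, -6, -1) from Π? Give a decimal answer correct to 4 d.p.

2.2361

Π: n_1·r = n_1·K gives -6x + 3z = 24.
n·P − d = (-6)·(-2) + (0)·(-6) + (3)·(-1) − 24 = -15; |n| = √45.
Distance = |-15| / √45 = 15/√45 ≈ 2.2361.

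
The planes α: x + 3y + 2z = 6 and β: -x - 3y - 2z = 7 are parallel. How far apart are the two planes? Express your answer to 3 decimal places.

Rescale β by 1/(-1): x + 3y + 2z = -7. Then distance = |6 − (-7)| / √14 ≈ 3.474.

3.474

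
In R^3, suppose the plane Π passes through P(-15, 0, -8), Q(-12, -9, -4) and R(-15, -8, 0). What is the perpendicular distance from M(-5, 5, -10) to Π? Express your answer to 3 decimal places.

PQ = (3, -9, 4), PR = (0, -8, 8); a normal to Π is PQ × PR = (-40, -24, -24).
Using P: Π has equation -40x - 24y - 24z = 792.
n·M − d = (-40)·(-5) + (-24)·(5) + (-24)·(-10) − 792 = -472; |n| = √2752.
Distance = |-472| / √2752 = 472/√2752 ≈ 8.997.

8.997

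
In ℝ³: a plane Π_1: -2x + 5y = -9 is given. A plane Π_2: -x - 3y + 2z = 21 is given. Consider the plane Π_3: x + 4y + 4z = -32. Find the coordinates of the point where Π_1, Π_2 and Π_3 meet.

(-8, -5, -1)

Solving the 3×3 linear system -2x + 5y = -9, -x - 3y + 2z = 21, x + 4y + 4z = -32 (e.g. by elimination or Cramer's rule, determinant = 70) gives (-8, -5, -1).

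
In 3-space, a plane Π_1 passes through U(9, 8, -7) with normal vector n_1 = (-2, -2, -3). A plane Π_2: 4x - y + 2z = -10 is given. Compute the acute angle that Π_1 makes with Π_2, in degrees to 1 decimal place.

Π_1: n_1·r = n_1·U gives -2x - 2y - 3z = -13.
cos θ = |n₁·n₂| / (|n₁||n₂|) = |-12| / (√17 · √21).
θ = arccos(0.63511) ≈ 50.6°.

50.6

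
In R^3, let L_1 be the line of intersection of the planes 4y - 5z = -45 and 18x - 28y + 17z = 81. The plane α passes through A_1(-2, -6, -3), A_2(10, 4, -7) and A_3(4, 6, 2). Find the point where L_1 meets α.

Direction of L_1: (0, 4, -5) × (18, -28, 17) = (-72, -90, -72).
A point on L_1: solving the two plane equations with x = 0 gives (0, 5, 13).
A_1A_2 = (12, 10, -4), A_1A_3 = (6, 12, 5); a normal to α is A_1A_2 × A_1A_3 = (98, -84, 84).
Using A_1: α has equation 98x - 84y + 84z = 56.
Substitute r = (0, 5, 13) + t(-72, -90, -72) into the plane: 672 + (-5544)t = 56, so t = 1/9.
Intersection: (0, 5, 13) + (1/9)·(-72, -90, -72) = (-8, -5, 5).

(-8, -5, 5)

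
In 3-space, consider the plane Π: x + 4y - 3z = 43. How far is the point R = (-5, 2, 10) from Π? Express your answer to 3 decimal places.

13.728

n·R − d = (1)·(-5) + (4)·(2) + (-3)·(10) − 43 = -70; |n| = √26.
Distance = |-70| / √26 = 70/√26 ≈ 13.728.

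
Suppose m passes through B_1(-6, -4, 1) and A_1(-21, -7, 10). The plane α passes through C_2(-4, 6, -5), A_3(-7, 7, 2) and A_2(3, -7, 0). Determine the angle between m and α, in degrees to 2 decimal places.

39.23

A direction vector for m is A_1 − B_1 = (-15, -3, 9).
C_2A_3 = (-3, 1, 7), C_2A_2 = (7, -13, 5); a normal to α is C_2A_3 × C_2A_2 = (96, 64, 32).
Using C_2: α has equation 96x + 64y + 32z = -160.
sin θ = |n·v| / (|n||v|) = |-1344| / (√14336 · √315) = 0.63246.
θ ≈ 39.23°.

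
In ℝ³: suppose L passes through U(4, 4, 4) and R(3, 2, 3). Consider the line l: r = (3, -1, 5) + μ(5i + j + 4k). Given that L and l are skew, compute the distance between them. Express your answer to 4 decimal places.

A direction vector for L is R − U = (-1, -2, -1).
Common perpendicular direction n = (-1, -2, -1) × (5, 1, 4) = (-7, -1, 9).
With w = (3, -1, 5) − (4, 4, 4) = (-1, -5, 1), w · n = 21.
Distance = |w · n| / |n| = |21| / √131 ≈ 1.8348.

1.8348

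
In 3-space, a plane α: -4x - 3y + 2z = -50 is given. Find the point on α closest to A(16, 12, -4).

(8, 6, 0)

Foot = A − λn with λ = (n·A − d)/|n|² = (-108 − (-50))/29 = -2.
Foot = (16, 12, -4) − (-2)·(-4, -3, 2) = (8, 6, 0).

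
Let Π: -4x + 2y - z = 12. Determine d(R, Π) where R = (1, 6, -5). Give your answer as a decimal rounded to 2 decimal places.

n·R − d = (-4)·(1) + (2)·(6) + (-1)·(-5) − 12 = 1; |n| = √21.
Distance = |1| / √21 = 1/√21 ≈ 0.22.

0.22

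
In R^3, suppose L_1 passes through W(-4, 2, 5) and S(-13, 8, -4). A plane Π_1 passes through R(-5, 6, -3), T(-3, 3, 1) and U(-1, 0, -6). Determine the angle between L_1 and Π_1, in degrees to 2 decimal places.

A direction vector for L_1 is S − W = (-9, 6, -9).
RT = (2, -3, 4), RU = (4, -6, -3); a normal to Π_1 is RT × RU = (33, 22, 0).
Using R: Π_1 has equation 33x + 22y = -33.
sin θ = |n·v| / (|n||v|) = |-165| / (√1573 · √198) = 0.29566.
θ ≈ 17.20°.

17.20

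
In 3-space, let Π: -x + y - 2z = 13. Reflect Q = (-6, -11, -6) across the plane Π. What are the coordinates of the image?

(-8, -9, -10)

λ = (n·Q − d)/|n|² = (7 − 13)/6 = -1.
Reflection = Q − 2λn = (-6, -11, -6) − (-2)·(-1, 1, -2) = (-8, -9, -10).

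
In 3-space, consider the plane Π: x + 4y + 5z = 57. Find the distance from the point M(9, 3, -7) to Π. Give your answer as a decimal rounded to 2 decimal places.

n·M − d = (1)·(9) + (4)·(3) + (5)·(-7) − 57 = -71; |n| = √42.
Distance = |-71| / √42 = 71/√42 ≈ 10.96.

10.96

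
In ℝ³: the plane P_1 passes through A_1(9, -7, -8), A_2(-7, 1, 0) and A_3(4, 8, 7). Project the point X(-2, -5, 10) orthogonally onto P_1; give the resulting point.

A_1A_2 = (-16, 8, 8), A_1A_3 = (-5, 15, 15); a normal to P_1 is A_1A_2 × A_1A_3 = (0, 200, -200).
Using A_1: P_1 has equation 200y - 200z = 200.
Foot = X − λn with λ = (n·X − d)/|n|² = (-3000 − 200)/80000 = -1/25.
Foot = (-2, -5, 10) − (-1/25)·(0, 200, -200) = (-2, 3, 2).

(-2, 3, 2)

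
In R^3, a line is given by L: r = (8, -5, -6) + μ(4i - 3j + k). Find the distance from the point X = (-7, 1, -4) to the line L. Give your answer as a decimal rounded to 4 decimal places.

6.5457

Taking (8, -5, -6) on L with direction v = (4, -3, 1): w = X − (8, -5, -6) = (-15, 6, 2), and w × v = (12, 23, 21).
Distance = |w × v| / |v| = √1114 / √26 ≈ 6.5457.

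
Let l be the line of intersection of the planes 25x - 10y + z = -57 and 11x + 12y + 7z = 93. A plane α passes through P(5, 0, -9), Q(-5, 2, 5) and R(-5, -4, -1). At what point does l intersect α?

Direction of l: (25, -10, 1) × (11, 12, 7) = (-82, -164, 410).
A point on l: solving the two plane equations with x = -1 gives (-1, 4, 8).
PQ = (-10, 2, 14), PR = (-10, -4, 8); a normal to α is PQ × PR = (72, -60, 60).
Using P: α has equation 72x - 60y + 60z = -180.
Substitute r = (-1, 4, 8) + t(-82, -164, 410) into the plane: 168 + 28536t = -180, so t = -1/82.
Intersection: (-1, 4, 8) + (-1/82)·(-82, -164, 410) = (0, 6, 3).

(0, 6, 3)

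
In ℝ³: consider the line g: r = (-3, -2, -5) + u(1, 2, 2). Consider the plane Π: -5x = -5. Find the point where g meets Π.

(1, 6, 3)

Substitute r = (-3, -2, -5) + t(1, 2, 2) into the plane: 15 + (-5)t = -5, so t = 4.
Intersection: (-3, -2, -5) + 4·(1, 2, 2) = (1, 6, 3).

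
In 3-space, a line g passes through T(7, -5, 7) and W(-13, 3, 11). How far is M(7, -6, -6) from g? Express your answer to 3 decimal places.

A direction vector for g is W − T = (-20, 8, 4).
Taking (7, -5, 7) on g with direction v = (-20, 8, 4): w = M − (7, -5, 7) = (0, -1, -13), and w × v = (100, 260, -20).
Distance = |w × v| / |v| = √78000 / √480 ≈ 12.748.

12.748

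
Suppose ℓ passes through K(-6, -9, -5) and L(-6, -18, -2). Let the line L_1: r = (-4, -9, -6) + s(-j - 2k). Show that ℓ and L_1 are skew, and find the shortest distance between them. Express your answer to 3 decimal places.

A direction vector for ℓ is L − K = (0, -9, 3).
Common perpendicular direction n = (0, -9, 3) × (0, -1, -2) = (21, 0, 0).
With w = (-4, -9, -6) − (-6, -9, -5) = (2, 0, -1), w · n = 42.
Since n ≠ 0 the lines are not parallel, and w · n = 42 ≠ 0 so they do not intersect; hence they are skew.
Distance = |w · n| / |n| = |42| / √441 ≈ 2.000.

2.000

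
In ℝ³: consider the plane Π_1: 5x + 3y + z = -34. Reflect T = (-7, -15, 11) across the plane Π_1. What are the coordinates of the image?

λ = (n·T − d)/|n|² = (-69 − (-34))/35 = -1.
Reflection = T − 2λn = (-7, -15, 11) − (-2)·(5, 3, 1) = (3, -9, 13).

(3, -9, 13)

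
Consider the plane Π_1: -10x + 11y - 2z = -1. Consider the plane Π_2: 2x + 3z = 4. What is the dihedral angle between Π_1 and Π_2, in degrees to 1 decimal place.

cos θ = |n₁·n₂| / (|n₁||n₂|) = |-26| / (√225 · √13).
θ = arccos(0.48074) ≈ 61.3°.

61.3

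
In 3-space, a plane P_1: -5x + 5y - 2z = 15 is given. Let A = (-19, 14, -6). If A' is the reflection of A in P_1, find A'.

(11, -16, 6)

λ = (n·A − d)/|n|² = (177 − 15)/54 = 3.
Reflection = A − 2λn = (-19, 14, -6) − 6·(-5, 5, -2) = (11, -16, 6).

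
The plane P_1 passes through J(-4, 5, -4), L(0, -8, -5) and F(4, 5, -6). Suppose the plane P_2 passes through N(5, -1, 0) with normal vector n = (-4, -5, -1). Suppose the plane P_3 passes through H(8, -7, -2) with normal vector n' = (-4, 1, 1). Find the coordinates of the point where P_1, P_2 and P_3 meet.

JL = (4, -13, -1), JF = (8, 0, -2); a normal to P_1 is JL × JF = (26, 0, 104).
Using J: P_1 has equation 26x + 104z = -520.
P_2: n·r = n·N gives -4x - 5y - z = -15.
P_3: n'·r = n'·H gives -4x + y + z = -41.
Solving the 3×3 linear system 26x + 104z = -520, -4x - 5y - z = -15, -4x + y + z = -41 (e.g. by elimination or Cramer's rule, determinant = -2600) gives (8, -2, -7).

(8, -2, -7)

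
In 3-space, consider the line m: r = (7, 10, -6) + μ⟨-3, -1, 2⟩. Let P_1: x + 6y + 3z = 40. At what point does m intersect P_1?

Substitute r = (7, 10, -6) + t(-3, -1, 2) into the plane: 49 + (-3)t = 40, so t = 3.
Intersection: (7, 10, -6) + 3·(-3, -1, 2) = (-2, 7, 0).

(-2, 7, 0)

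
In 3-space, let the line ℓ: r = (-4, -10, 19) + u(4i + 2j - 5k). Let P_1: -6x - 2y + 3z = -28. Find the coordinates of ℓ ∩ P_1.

Substitute r = (-4, -10, 19) + t(4, 2, -5) into the plane: 101 + (-43)t = -28, so t = 3.
Intersection: (-4, -10, 19) + 3·(4, 2, -5) = (8, -4, 4).

(8, -4, 4)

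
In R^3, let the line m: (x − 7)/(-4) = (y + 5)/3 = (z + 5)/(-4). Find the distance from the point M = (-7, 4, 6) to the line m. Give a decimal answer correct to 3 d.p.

18.997

m has direction (-4, 3, -4) through (7, -5, -5).
Taking (7, -5, -5) on m with direction v = (-4, 3, -4): w = M − (7, -5, -5) = (-14, 9, 11), and w × v = (-69, -100, -6).
Distance = |w × v| / |v| = √14797 / √41 ≈ 18.997.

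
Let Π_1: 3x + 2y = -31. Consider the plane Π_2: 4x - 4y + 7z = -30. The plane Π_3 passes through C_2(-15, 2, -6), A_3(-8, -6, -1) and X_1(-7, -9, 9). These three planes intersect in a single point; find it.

C_2A_3 = (7, -8, 5), C_2X_1 = (8, -11, 15); a normal to Π_3 is C_2A_3 × C_2X_1 = (-65, -65, -13).
Using C_2: Π_3 has equation -65x - 65y - 13z = 923.
Solving the 3×3 linear system 3x + 2y = -31, 4x - 4y + 7z = -30, -65x - 65y - 13z = 923 (e.g. by elimination or Cramer's rule, determinant = 715) gives (-5, -8, -6).

(-5, -8, -6)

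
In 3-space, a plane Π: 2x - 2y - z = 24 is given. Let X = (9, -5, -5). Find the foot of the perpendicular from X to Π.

(7, -3, -4)

Foot = X − λn with λ = (n·X − d)/|n|² = (33 − 24)/9 = 1.
Foot = (9, -5, -5) − 1·(2, -2, -1) = (7, -3, -4).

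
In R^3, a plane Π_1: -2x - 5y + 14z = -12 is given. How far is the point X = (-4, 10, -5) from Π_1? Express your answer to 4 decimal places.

6.6667

n·X − d = (-2)·(-4) + (-5)·(10) + (14)·(-5) − (-12) = -100; |n| = √225.
Distance = |-100| / √225 = 100/√225 ≈ 6.6667.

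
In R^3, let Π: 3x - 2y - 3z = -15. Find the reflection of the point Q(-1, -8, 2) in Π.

(-7, -4, 8)

λ = (n·Q − d)/|n|² = (7 − (-15))/22 = 1.
Reflection = Q − 2λn = (-1, -8, 2) − 2·(3, -2, -3) = (-7, -4, 8).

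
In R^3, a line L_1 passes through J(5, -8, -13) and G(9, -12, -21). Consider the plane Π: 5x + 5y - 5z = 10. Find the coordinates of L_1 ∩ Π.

(1, -4, -5)

A direction vector for L_1 is G − J = (4, -4, -8).
Substitute r = (5, -8, -13) + t(4, -4, -8) into the plane: 50 + 40t = 10, so t = -1.
Intersection: (5, -8, -13) + (-1)·(4, -4, -8) = (1, -4, -5).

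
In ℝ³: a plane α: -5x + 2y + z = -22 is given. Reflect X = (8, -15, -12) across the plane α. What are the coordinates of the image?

(-12, -7, -8)

λ = (n·X − d)/|n|² = (-82 − (-22))/30 = -2.
Reflection = X − 2λn = (8, -15, -12) − (-4)·(-5, 2, 1) = (-12, -7, -8).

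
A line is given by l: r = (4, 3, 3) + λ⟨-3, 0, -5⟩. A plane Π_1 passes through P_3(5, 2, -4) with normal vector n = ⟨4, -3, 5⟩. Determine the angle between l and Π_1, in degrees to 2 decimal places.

Π_1: n·r = n·P_3 gives 4x - 3y + 5z = -6.
sin θ = |n·v| / (|n||v|) = |-37| / (√50 · √34) = 0.89738.
θ ≈ 63.82°.

63.82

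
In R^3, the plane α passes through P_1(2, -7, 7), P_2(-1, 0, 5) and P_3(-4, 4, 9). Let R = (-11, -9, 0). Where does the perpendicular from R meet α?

P_1P_2 = (-3, 7, -2), P_1P_3 = (-6, 11, 2); a normal to α is P_1P_2 × P_1P_3 = (36, 18, 9).
Using P_1: α has equation 36x + 18y + 9z = 9.
Foot = R − λn with λ = (n·R − d)/|n|² = (-558 − 9)/1701 = -1/3.
Foot = (-11, -9, 0) − (-1/3)·(36, 18, 9) = (1, -3, 3).

(1, -3, 3)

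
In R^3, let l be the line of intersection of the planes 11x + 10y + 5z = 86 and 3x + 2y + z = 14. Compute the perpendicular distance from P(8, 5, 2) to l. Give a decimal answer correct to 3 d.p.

Direction of l: (11, 10, 5) × (3, 2, 1) = (0, 4, -8).
A point on l: solving the two plane equations with y = 9 gives (-4, 9, 8).
Taking (-4, 9, 8) on l with direction v = (0, 4, -8): w = P − (-4, 9, 8) = (12, -4, -6), and w × v = (56, 96, 48).
Distance = |w × v| / |v| = √14656 / √80 ≈ 13.535.

13.535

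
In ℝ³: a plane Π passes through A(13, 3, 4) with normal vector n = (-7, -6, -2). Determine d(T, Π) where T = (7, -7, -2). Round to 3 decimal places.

Π: n·r = n·A gives -7x - 6y - 2z = -117.
n·T − d = (-7)·(7) + (-6)·(-7) + (-2)·(-2) − (-117) = 114; |n| = √89.
Distance = |114| / √89 = 114/√89 ≈ 12.084.

12.084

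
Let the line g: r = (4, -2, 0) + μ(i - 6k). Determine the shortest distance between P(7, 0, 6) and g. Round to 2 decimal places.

Taking (4, -2, 0) on g with direction v = (1, 0, -6): w = P − (4, -2, 0) = (3, 2, 6), and w × v = (-12, 24, -2).
Distance = |w × v| / |v| = √724 / √37 ≈ 4.42.

4.42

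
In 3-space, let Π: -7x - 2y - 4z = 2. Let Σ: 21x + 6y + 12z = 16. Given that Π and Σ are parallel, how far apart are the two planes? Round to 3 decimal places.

0.883

Rescale Σ by 1/(-3): -7x - 2y - 4z = -16/3. Then distance = |2 − (-16/3)| / √69 ≈ 0.883.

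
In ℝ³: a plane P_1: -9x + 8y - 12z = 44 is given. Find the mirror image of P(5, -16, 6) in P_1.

λ = (n·P − d)/|n|² = (-245 − 44)/289 = -1.
Reflection = P − 2λn = (5, -16, 6) − (-2)·(-9, 8, -12) = (-13, 0, -18).

(-13, 0, -18)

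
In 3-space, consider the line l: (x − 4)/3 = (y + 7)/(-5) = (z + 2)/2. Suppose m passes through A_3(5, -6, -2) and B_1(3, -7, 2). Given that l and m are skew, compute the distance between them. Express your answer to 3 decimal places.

1.242

l has direction (3, -5, 2) through (4, -7, -2).
A direction vector for m is B_1 − A_3 = (-2, -1, 4).
Common perpendicular direction n = (3, -5, 2) × (-2, -1, 4) = (-18, -16, -13).
With w = (5, -6, -2) − (4, -7, -2) = (1, 1, 0), w · n = -34.
Distance = |w · n| / |n| = |-34| / √749 ≈ 1.242.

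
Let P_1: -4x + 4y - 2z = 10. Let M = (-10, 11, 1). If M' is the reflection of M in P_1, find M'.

λ = (n·M − d)/|n|² = (82 − 10)/36 = 2.
Reflection = M − 2λn = (-10, 11, 1) − 4·(-4, 4, -2) = (6, -5, 9).

(6, -5, 9)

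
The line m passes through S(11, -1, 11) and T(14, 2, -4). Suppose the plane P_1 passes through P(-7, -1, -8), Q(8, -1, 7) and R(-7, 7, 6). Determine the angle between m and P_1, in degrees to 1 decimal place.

A direction vector for m is T − S = (3, 3, -15).
PQ = (15, 0, 15), PR = (0, 8, 14); a normal to P_1 is PQ × PR = (-120, -210, 120).
Using P: P_1 has equation -120x - 210y + 120z = 90.
sin θ = |n·v| / (|n||v|) = |-2790| / (√72900 · √243) = 0.66288.
θ ≈ 41.5°.

41.5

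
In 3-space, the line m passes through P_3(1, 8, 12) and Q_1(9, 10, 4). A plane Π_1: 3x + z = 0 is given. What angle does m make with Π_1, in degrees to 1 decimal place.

26.1

A direction vector for m is Q_1 − P_3 = (8, 2, -8).
sin θ = |n·v| / (|n||v|) = |16| / (√10 · √132) = 0.44039.
θ ≈ 26.1°.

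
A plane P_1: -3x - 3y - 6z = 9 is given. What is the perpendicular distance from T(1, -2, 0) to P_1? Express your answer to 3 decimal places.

0.816

n·T − d = (-3)·(1) + (-3)·(-2) + (-6)·(0) − 9 = -6; |n| = √54.
Distance = |-6| / √54 = 6/√54 ≈ 0.816.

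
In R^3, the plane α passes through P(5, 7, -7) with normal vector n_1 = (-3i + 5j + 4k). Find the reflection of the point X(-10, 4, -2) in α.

α: n_1·r = n_1·P gives -3x + 5y + 4z = -8.
λ = (n·X − d)/|n|² = (42 − (-8))/50 = 1.
Reflection = X − 2λn = (-10, 4, -2) − 2·(-3, 5, 4) = (-4, -6, -10).

(-4, -6, -10)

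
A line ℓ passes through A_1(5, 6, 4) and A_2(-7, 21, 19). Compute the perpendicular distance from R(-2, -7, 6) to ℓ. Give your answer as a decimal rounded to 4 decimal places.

A direction vector for ℓ is A_2 − A_1 = (-12, 15, 15).
Taking (5, 6, 4) on ℓ with direction v = (-12, 15, 15): w = R − (5, 6, 4) = (-7, -13, 2), and w × v = (-225, 81, -261).
Distance = |w × v| / |v| = √125307 / √594 ≈ 14.5243.

14.5243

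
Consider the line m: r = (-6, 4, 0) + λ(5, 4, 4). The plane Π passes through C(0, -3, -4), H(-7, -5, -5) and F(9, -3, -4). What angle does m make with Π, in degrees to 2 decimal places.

CH = (-7, -2, -1), CF = (9, 0, 0); a normal to Π is CH × CF = (0, -9, 18).
Using C: Π has equation -9y + 18z = -45.
sin θ = |n·v| / (|n||v|) = |36| / (√405 · √57) = 0.23694.
θ ≈ 13.71°.

13.71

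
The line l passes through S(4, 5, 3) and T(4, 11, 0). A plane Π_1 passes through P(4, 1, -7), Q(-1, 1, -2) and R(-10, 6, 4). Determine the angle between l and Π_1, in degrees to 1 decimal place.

A direction vector for l is T − S = (0, 6, -3).
PQ = (-5, 0, 5), PR = (-14, 5, 11); a normal to Π_1 is PQ × PR = (-25, -15, -25).
Using P: Π_1 has equation -25x - 15y - 25z = 60.
sin θ = |n·v| / (|n||v|) = |-15| / (√1475 · √45) = 0.05822.
θ ≈ 3.3°.

3.3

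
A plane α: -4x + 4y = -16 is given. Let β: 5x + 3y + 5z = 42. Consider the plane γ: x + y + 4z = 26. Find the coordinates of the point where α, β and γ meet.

Solving the 3×3 linear system -4x + 4y = -16, 5x + 3y + 5z = 42, x + y + 4z = 26 (e.g. by elimination or Cramer's rule, determinant = -88) gives (3, -1, 6).

(3, -1, 6)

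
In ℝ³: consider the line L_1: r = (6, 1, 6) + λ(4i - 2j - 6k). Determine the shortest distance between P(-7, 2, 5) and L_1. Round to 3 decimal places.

Taking (6, 1, 6) on L_1 with direction v = (4, -2, -6): w = P − (6, 1, 6) = (-13, 1, -1), and w × v = (-8, -82, 22).
Distance = |w × v| / |v| = √7272 / √56 ≈ 11.395.

11.395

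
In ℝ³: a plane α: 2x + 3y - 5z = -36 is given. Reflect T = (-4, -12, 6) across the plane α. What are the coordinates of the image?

(0, -6, -4)

λ = (n·T − d)/|n|² = (-74 − (-36))/38 = -1.
Reflection = T − 2λn = (-4, -12, 6) − (-2)·(2, 3, -5) = (0, -6, -4).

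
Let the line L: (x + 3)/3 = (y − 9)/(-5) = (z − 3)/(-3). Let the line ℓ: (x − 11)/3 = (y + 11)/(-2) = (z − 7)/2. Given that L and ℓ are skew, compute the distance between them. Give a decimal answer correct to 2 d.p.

4.72

L has direction (3, -5, -3) through (-3, 9, 3).
ℓ has direction (3, -2, 2) through (11, -11, 7).
Common perpendicular direction n = (3, -5, -3) × (3, -2, 2) = (-16, -15, 9).
With w = (11, -11, 7) − (-3, 9, 3) = (14, -20, 4), w · n = 112.
Distance = |w · n| / |n| = |112| / √562 ≈ 4.72.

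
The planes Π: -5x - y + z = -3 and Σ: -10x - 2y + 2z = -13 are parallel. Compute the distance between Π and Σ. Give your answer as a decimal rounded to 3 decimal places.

0.674

Rescale Σ by 1/2: -5x - y + z = -13/2. Then distance = |-3 − (-13/2)| / √27 ≈ 0.674.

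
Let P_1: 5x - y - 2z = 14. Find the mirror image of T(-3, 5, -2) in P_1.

λ = (n·T − d)/|n|² = (-16 − 14)/30 = -1.
Reflection = T − 2λn = (-3, 5, -2) − (-2)·(5, -1, -2) = (7, 3, -6).

(7, 3, -6)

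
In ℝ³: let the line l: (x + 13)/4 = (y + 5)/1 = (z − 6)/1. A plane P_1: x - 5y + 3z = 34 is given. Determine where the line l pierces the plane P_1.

l has direction (4, 1, 1) through (-13, -5, 6).
Substitute r = (-13, -5, 6) + t(4, 1, 1) into the plane: 30 + 2t = 34, so t = 2.
Intersection: (-13, -5, 6) + 2·(4, 1, 1) = (-5, -3, 8).

(-5, -3, 8)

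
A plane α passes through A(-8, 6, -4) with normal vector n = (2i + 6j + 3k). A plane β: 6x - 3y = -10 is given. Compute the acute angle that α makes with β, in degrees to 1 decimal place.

82.7

α: n·r = n·A gives 2x + 6y + 3z = 8.
cos θ = |n₁·n₂| / (|n₁||n₂|) = |-6| / (√49 · √45).
θ = arccos(0.12778) ≈ 82.7°.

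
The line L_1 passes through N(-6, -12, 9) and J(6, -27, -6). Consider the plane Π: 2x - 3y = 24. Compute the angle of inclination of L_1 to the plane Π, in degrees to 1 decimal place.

51.7

A direction vector for L_1 is J − N = (12, -15, -15).
sin θ = |n·v| / (|n||v|) = |69| / (√13 · √594) = 0.78521.
θ ≈ 51.7°.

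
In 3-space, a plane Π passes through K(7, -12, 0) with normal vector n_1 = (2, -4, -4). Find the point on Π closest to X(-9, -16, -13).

(-11, -12, -9)

Π: n_1·r = n_1·K gives 2x - 4y - 4z = 62.
Foot = X − λn with λ = (n·X − d)/|n|² = (98 − 62)/36 = 1.
Foot = (-9, -16, -13) − 1·(2, -4, -4) = (-11, -12, -9).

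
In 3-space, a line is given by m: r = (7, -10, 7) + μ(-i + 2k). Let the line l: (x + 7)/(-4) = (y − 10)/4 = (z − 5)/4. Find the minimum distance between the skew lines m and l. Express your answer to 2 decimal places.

l has direction (-4, 4, 4) through (-7, 10, 5).
Common perpendicular direction n = (-1, 0, 2) × (-4, 4, 4) = (-8, -4, -4).
With w = (-7, 10, 5) − (7, -10, 7) = (-14, 20, -2), w · n = 40.
Distance = |w · n| / |n| = |40| / √96 ≈ 4.08.

4.08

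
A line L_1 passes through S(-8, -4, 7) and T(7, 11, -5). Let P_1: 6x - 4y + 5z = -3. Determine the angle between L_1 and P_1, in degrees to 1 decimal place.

8.1

A direction vector for L_1 is T − S = (15, 15, -12).
sin θ = |n·v| / (|n||v|) = |-30| / (√77 · √594) = 0.14028.
θ ≈ 8.1°.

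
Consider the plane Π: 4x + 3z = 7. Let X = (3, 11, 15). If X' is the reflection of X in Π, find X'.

λ = (n·X − d)/|n|² = (57 − 7)/25 = 2.
Reflection = X − 2λn = (3, 11, 15) − 4·(4, 0, 3) = (-13, 11, 3).

(-13, 11, 3)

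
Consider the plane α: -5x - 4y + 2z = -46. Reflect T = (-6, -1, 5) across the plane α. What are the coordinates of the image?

λ = (n·T − d)/|n|² = (44 − (-46))/45 = 2.
Reflection = T − 2λn = (-6, -1, 5) − 4·(-5, -4, 2) = (14, 15, -3).

(14, 15, -3)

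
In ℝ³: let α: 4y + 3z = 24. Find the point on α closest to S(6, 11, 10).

Foot = S − λn with λ = (n·S − d)/|n|² = (74 − 24)/25 = 2.
Foot = (6, 11, 10) − 2·(0, 4, 3) = (6, 3, 4).

(6, 3, 4)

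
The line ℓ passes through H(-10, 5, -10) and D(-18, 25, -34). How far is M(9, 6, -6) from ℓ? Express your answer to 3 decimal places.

A direction vector for ℓ is D − H = (-8, 20, -24).
Taking (-10, 5, -10) on ℓ with direction v = (-8, 20, -24): w = M − (-10, 5, -10) = (19, 1, 4), and w × v = (-104, 424, 388).
Distance = |w × v| / |v| = √341136 / √1040 ≈ 18.111.

18.111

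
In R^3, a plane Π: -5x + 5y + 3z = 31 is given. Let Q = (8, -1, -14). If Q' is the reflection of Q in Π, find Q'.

λ = (n·Q − d)/|n|² = (-87 − 31)/59 = -2.
Reflection = Q − 2λn = (8, -1, -14) − (-4)·(-5, 5, 3) = (-12, 19, -2).

(-12, 19, -2)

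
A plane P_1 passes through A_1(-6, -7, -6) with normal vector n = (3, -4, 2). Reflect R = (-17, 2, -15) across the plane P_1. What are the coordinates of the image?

(1, -22, -3)

P_1: n·r = n·A_1 gives 3x - 4y + 2z = -2.
λ = (n·R − d)/|n|² = (-89 − (-2))/29 = -3.
Reflection = R − 2λn = (-17, 2, -15) − (-6)·(3, -4, 2) = (1, -22, -3).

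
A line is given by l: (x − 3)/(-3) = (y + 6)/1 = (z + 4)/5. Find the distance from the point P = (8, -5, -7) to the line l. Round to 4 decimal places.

l has direction (-3, 1, 5) through (3, -6, -4).
Taking (3, -6, -4) on l with direction v = (-3, 1, 5): w = P − (3, -6, -4) = (5, 1, -3), and w × v = (8, -16, 8).
Distance = |w × v| / |v| = √384 / √35 ≈ 3.3123.

3.3123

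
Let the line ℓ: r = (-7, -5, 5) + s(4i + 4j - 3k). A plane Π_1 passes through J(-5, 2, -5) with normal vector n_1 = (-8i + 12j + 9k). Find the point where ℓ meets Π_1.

(1, 3, -1)

Π_1: n_1·r = n_1·J gives -8x + 12y + 9z = 19.
Substitute r = (-7, -5, 5) + t(4, 4, -3) into the plane: 41 + (-11)t = 19, so t = 2.
Intersection: (-7, -5, 5) + 2·(4, 4, -3) = (1, 3, -1).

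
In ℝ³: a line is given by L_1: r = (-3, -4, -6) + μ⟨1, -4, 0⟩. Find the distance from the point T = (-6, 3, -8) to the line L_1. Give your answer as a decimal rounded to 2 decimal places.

Taking (-3, -4, -6) on L_1 with direction v = (1, -4, 0): w = T − (-3, -4, -6) = (-3, 7, -2), and w × v = (-8, -2, 5).
Distance = |w × v| / |v| = √93 / √17 ≈ 2.34.

2.34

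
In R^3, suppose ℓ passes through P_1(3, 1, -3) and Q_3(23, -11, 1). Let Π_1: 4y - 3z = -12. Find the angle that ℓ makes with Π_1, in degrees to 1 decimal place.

30.5

A direction vector for ℓ is Q_3 − P_1 = (20, -12, 4).
sin θ = |n·v| / (|n||v|) = |-60| / (√25 · √560) = 0.50709.
θ ≈ 30.5°.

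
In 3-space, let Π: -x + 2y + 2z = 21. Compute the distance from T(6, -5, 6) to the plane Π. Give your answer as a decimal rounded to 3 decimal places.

8.333

n·T − d = (-1)·(6) + (2)·(-5) + (2)·(6) − 21 = -25; |n| = √9.
Distance = |-25| / √9 = 25/√9 ≈ 8.333.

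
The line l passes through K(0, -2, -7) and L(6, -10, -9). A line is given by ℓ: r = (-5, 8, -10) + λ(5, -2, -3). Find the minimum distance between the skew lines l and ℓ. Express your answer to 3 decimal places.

2.944

A direction vector for l is L − K = (6, -8, -2).
Common perpendicular direction n = (6, -8, -2) × (5, -2, -3) = (20, 8, 28).
With w = (-5, 8, -10) − (0, -2, -7) = (-5, 10, -3), w · n = -104.
Distance = |w · n| / |n| = |-104| / √1248 ≈ 2.944.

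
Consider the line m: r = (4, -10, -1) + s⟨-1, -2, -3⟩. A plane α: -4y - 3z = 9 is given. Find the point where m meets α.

Substitute r = (4, -10, -1) + t(-1, -2, -3) into the plane: 43 + 17t = 9, so t = -2.
Intersection: (4, -10, -1) + (-2)·(-1, -2, -3) = (6, -6, 5).

(6, -6, 5)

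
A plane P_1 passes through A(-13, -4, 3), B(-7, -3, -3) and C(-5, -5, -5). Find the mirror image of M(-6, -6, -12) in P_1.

(2, -6, -4)

AB = (6, 1, -6), AC = (8, -1, -8); a normal to P_1 is AB × AC = (-14, 0, -14).
Using A: P_1 has equation -14x - 14z = 140.
λ = (n·M − d)/|n|² = (252 − 140)/392 = 2/7.
Reflection = M − 2λn = (-6, -6, -12) − (4/7)·(-14, 0, -14) = (2, -6, -4).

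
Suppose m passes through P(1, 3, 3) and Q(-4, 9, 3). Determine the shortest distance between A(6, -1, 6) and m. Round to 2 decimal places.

A direction vector for m is Q − P = (-5, 6, 0).
Taking (1, 3, 3) on m with direction v = (-5, 6, 0): w = A − (1, 3, 3) = (5, -4, 3), and w × v = (-18, -15, 10).
Distance = |w × v| / |v| = √649 / √61 ≈ 3.26.

3.26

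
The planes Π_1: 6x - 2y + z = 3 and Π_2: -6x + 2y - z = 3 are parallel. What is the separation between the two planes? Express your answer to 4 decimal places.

0.9370

Rescale Π_2 by 1/(-1): 6x - 2y + z = -3. Then distance = |3 − (-3)| / √41 ≈ 0.9370.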